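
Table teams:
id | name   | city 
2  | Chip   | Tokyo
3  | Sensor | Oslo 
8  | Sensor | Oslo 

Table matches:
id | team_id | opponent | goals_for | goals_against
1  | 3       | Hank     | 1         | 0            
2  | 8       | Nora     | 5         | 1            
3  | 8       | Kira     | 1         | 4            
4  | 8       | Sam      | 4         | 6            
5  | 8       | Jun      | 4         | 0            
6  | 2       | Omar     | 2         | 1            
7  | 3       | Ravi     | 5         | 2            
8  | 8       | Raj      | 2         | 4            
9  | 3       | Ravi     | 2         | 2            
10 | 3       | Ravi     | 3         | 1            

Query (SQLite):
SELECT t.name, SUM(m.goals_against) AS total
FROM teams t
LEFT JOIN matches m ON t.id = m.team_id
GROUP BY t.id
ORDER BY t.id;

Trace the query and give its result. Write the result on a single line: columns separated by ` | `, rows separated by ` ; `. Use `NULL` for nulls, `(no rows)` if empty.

LEFT JOIN keeps every teams row; unmatched ones get NULL for matches columns.
Group by teams.id and compute SUM(m.goals_against). SUM over an all-NULL group is NULL.
  2: ids {6} → SUM(m.goals_against)=1
  3: ids {1, 7, 9, 10} → SUM(m.goals_against)=5
  8: ids {2, 3, 4, 5, 8} → SUM(m.goals_against)=15

Chip | 1 ; Sensor | 5 ; Sensor | 15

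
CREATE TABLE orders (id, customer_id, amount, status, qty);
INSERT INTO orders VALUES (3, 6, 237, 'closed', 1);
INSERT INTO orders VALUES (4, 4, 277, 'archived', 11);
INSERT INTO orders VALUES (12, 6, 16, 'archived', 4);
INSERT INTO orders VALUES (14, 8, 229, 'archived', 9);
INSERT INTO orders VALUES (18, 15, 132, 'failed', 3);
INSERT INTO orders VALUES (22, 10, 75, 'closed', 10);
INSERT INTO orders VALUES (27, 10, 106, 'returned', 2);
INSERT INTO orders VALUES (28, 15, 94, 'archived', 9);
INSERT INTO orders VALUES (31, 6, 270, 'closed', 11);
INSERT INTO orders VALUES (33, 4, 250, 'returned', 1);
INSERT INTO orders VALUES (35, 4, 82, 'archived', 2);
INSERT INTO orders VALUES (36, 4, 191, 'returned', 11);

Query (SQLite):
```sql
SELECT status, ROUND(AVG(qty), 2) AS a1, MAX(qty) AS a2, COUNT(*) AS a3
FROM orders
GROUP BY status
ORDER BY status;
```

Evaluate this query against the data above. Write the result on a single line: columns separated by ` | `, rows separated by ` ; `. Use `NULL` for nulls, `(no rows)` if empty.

archived | 7 | 11 | 5 ; closed | 7.33 | 11 | 3 ; failed | 3 | 3 | 1 ; returned | 4.67 | 11 | 3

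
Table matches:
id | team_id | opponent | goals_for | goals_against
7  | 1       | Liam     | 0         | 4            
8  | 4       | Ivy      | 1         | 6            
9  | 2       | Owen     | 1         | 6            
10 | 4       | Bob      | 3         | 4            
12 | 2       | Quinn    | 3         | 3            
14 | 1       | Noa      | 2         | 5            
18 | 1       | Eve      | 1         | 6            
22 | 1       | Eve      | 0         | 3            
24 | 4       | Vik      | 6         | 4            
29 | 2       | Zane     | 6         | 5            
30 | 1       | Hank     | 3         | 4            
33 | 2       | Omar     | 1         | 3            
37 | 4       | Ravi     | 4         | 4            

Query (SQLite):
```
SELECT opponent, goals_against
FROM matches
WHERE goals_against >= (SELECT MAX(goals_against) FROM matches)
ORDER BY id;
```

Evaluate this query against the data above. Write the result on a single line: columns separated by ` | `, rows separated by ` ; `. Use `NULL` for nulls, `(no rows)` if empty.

Scalar subquery: MAX(goals_against) over all matches rows = 6.
Keep rows where goals_against >= that value.

Ivy | 6 ; Owen | 6 ; Eve | 6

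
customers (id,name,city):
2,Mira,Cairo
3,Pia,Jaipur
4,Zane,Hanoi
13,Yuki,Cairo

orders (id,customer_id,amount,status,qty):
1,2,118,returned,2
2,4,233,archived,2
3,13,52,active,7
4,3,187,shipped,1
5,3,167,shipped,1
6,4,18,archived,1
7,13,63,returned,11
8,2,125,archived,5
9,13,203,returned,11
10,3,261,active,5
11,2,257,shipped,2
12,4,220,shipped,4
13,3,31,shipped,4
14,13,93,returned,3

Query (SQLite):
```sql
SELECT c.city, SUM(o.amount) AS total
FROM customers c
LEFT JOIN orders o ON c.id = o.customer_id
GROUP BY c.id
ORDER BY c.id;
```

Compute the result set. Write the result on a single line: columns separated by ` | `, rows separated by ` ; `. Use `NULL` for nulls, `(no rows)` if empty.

Cairo | 500 ; Jaipur | 646 ; Hanoi | 471 ; Cairo | 411

LEFT JOIN keeps every customers row; unmatched ones get NULL for orders columns.
Group by customers.id and compute SUM(o.amount). SUM over an all-NULL group is NULL.
  2: ids {1, 8, 11} → SUM(o.amount)=500
  3: ids {4, 5, 10, 13} → SUM(o.amount)=646
  4: ids {2, 6, 12} → SUM(o.amount)=471
  13: ids {3, 7, 9, 14} → SUM(o.amount)=411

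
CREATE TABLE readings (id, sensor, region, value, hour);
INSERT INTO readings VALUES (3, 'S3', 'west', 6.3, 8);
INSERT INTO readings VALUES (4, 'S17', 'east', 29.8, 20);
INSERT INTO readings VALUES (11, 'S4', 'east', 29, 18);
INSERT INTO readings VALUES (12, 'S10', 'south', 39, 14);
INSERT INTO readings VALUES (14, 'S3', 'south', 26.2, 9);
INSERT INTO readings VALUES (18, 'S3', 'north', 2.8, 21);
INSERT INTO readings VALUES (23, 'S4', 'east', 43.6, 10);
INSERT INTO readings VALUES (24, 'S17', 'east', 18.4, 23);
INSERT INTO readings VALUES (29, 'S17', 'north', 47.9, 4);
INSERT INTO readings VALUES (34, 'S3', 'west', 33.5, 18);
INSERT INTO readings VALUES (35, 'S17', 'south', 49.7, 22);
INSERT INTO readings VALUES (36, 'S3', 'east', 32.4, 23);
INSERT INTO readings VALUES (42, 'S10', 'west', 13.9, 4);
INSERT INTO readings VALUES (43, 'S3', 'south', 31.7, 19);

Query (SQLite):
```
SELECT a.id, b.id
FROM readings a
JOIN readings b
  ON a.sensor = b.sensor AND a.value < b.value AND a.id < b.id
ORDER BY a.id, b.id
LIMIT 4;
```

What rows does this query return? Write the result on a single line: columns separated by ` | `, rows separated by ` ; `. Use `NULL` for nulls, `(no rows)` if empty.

Pairs (a,b) with same sensor, a.value < b.value, a.id < b.id.
sensor groups: S10:{12,42} S17:{4,24,29,35} S3:{3,14,18,34,36,43} S4:{11,23}
Ordered by (a.id, b.id); first 4.

3 | 14 ; 3 | 34 ; 3 | 36 ; 3 | 43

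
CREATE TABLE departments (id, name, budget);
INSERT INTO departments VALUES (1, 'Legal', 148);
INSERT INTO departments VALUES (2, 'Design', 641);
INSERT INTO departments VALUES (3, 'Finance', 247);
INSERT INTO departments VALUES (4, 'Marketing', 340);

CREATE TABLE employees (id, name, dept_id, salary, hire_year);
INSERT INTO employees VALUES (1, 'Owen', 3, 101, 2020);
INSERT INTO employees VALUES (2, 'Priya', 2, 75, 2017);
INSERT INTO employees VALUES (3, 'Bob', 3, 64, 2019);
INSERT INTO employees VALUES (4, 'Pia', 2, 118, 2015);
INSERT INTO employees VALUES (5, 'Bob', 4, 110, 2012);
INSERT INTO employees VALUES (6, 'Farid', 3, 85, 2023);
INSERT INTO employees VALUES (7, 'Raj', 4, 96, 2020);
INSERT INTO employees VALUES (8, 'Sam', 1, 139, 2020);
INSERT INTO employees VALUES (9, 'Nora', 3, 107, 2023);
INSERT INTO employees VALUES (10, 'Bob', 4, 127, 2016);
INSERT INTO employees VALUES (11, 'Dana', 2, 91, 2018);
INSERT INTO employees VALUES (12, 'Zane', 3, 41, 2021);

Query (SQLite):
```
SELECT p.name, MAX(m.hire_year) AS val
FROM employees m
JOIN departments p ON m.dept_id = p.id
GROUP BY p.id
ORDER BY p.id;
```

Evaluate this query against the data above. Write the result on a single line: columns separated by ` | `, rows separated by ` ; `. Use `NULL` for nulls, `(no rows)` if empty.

Legal | 2020 ; Design | 2018 ; Finance | 2023 ; Marketing | 2020

Join each employees row to its departments via dept_id.
Group joined rows by departments.id; compute MAX(m.hire_year) per group.
  1: ids {8} → MAX(m.hire_year)=2020
  2: ids {2, 4, 11} → MAX(m.hire_year)=2018
  3: ids {1, 3, 6, 9, 12} → MAX(m.hire_year)=2023
  4: ids {5, 7, 10} → MAX(m.hire_year)=2020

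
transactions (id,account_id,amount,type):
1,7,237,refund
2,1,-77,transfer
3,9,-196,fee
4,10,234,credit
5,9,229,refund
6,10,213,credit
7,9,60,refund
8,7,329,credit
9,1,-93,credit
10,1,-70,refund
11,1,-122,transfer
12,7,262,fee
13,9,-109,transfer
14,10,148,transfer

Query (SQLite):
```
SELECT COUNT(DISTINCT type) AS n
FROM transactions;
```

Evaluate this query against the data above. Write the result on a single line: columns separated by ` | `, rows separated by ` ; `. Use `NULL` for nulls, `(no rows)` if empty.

4

Count distinct non-NULL type values.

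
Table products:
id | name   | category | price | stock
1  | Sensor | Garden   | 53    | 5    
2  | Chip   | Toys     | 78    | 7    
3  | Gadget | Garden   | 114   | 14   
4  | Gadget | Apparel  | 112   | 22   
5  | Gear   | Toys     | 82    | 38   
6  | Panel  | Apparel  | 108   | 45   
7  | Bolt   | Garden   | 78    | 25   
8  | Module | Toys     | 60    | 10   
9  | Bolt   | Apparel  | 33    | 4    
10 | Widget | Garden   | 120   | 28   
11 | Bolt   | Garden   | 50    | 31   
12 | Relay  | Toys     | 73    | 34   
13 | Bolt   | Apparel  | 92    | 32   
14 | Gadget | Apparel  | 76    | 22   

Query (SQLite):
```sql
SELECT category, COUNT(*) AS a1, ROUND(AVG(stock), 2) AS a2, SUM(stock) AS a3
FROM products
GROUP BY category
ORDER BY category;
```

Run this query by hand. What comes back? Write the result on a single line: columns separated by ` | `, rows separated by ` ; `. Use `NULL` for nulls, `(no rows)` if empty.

Group products by category.
Per group compute: COUNT(*), ROUND(AVG(stock), 2), SUM(stock).
  Apparel: ids {4, 6, 9, 13, 14} → COUNT(*)=5, ROUND(AVG(stock), 2)=25, SUM(stock)=125
  Garden: ids {1, 3, 7, 10, 11} → COUNT(*)=5, ROUND(AVG(stock), 2)=20.6, SUM(stock)=103
  Toys: ids {2, 5, 8, 12} → COUNT(*)=4, ROUND(AVG(stock), 2)=22.25, SUM(stock)=89

Apparel | 5 | 25 | 125 ; Garden | 5 | 20.6 | 103 ; Toys | 4 | 22.25 | 89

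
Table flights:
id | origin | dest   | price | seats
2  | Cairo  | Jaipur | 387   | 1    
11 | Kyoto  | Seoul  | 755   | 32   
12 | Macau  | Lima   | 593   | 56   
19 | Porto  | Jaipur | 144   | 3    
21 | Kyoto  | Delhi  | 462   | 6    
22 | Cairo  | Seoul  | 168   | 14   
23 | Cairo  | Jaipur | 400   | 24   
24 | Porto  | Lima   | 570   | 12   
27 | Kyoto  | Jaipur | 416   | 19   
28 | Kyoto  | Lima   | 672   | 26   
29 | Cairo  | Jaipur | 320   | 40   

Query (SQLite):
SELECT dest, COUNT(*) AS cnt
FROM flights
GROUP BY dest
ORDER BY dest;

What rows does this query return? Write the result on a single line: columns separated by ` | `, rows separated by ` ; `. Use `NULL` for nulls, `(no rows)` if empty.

Delhi | 1 ; Jaipur | 5 ; Lima | 3 ; Seoul | 2

Partition flights by dest; compute COUNT(*) within each group.
  Delhi: ids {21} → COUNT(*)=1
  Jaipur: ids {2, 19, 23, 27, 29} → COUNT(*)=5
  Lima: ids {12, 24, 28} → COUNT(*)=3
  Seoul: ids {11, 22} → COUNT(*)=2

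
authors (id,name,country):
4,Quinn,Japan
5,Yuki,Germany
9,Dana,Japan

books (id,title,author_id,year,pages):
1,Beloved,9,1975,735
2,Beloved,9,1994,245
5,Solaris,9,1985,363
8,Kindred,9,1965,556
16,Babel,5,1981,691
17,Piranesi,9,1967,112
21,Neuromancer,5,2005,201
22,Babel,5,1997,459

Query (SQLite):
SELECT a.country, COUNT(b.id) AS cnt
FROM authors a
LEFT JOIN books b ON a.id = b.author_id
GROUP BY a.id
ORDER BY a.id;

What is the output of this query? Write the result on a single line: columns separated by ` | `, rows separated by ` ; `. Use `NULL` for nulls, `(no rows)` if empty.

Japan | 0 ; Germany | 3 ; Japan | 5

LEFT JOIN keeps every authors row; unmatched ones get NULL for books columns.
Group by authors.id and compute COUNT(b.id). COUNT(col) of an all-NULL group is 0.
  4: ids {—} → COUNT(b.id)=0
  5: ids {16, 21, 22} → COUNT(b.id)=3
  9: ids {1, 2, 5, 8, 17} → COUNT(b.id)=5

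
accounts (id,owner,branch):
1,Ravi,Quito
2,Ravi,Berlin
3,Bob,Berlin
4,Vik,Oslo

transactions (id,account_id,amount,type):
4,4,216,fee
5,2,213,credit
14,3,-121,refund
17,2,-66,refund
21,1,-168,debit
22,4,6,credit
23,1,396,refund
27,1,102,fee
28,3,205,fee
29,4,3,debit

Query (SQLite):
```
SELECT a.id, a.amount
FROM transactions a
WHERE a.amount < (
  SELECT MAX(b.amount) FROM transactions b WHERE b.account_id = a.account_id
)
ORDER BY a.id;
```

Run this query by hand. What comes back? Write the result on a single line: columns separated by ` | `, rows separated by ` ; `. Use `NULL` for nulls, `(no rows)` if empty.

14 | -121 ; 17 | -66 ; 21 | -168 ; 22 | 6 ; 27 | 102 ; 29 | 3

For each transactions row a, compute MAX(amount) over rows sharing a.account_id.
Keep row a if a.amount < that per-group MAX.
  account_id=1: MAX(amount) = 396
  account_id=2: MAX(amount) = 213
  account_id=3: MAX(amount) = 205
  account_id=4: MAX(amount) = 216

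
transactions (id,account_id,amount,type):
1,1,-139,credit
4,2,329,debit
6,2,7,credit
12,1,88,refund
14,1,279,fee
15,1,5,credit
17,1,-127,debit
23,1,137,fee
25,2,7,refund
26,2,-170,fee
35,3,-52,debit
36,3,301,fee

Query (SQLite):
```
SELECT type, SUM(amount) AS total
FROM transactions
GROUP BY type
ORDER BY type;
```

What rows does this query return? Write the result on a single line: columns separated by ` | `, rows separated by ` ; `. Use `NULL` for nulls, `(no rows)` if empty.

Partition transactions by type; compute SUM(amount) within each group.
  credit: ids {1, 6, 15} → SUM(amount)=-127
  debit: ids {4, 17, 35} → SUM(amount)=150
  fee: ids {14, 23, 26, 36} → SUM(amount)=547
  refund: ids {12, 25} → SUM(amount)=95

credit | -127 ; debit | 150 ; fee | 547 ; refund | 95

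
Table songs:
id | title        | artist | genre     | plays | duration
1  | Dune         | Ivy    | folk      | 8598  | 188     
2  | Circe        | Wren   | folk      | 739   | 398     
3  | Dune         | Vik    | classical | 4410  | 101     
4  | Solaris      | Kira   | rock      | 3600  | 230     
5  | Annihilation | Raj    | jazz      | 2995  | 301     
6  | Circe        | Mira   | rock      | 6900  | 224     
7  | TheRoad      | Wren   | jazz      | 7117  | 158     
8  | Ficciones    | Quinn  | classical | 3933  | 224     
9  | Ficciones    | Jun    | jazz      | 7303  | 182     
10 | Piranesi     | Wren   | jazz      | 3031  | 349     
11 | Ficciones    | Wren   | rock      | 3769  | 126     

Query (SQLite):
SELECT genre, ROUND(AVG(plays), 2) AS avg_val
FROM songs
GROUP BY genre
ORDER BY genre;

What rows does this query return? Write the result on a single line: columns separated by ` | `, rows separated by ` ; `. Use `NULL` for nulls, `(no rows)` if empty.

classical | 4171.5 ; folk | 4668.5 ; jazz | 5111.5 ; rock | 4756.33

Partition songs by genre; compute ROUND(AVG(plays), 2) within each group.
  classical: ids {3, 8} → ROUND(AVG(plays), 2)=4171.5
  folk: ids {1, 2} → ROUND(AVG(plays), 2)=4668.5
  jazz: ids {5, 7, 9, 10} → ROUND(AVG(plays), 2)=5111.5
  rock: ids {4, 6, 11} → ROUND(AVG(plays), 2)=4756.33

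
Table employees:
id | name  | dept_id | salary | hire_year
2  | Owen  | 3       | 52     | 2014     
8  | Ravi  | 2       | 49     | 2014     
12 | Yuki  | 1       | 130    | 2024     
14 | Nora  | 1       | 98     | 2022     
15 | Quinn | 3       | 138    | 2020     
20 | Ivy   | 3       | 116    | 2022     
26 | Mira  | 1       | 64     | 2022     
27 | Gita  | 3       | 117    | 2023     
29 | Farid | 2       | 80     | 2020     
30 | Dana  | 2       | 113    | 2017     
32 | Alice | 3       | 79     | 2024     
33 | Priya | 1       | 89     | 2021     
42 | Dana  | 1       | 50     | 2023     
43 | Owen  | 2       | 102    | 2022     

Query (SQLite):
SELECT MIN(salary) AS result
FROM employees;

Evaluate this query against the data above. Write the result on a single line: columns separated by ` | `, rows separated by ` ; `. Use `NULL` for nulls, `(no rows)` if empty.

49

All salary values: [52, 49, 130, 98, 138, 116, 64, 117, 80, 113, 79, 89, 50, 102].
MIN of non-NULL values = 49.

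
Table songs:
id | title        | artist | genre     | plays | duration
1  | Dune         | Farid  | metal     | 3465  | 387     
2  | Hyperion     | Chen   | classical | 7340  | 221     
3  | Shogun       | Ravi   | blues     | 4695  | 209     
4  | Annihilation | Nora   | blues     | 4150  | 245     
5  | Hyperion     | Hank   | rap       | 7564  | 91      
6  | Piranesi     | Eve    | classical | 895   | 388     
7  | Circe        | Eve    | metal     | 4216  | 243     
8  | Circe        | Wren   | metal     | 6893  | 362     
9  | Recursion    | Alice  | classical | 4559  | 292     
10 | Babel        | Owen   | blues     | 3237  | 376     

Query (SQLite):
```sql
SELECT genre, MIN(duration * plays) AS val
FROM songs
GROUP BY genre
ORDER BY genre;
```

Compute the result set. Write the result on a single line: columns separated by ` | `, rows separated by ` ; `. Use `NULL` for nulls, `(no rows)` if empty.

blues | 981255 ; classical | 347260 ; metal | 1024488 ; rap | 688324

For each row compute duration * plays.
Group by genre; take MIN of the expression per group.
  blues: ids {3, 4, 10} → MIN(duration * plays)=981255
  classical: ids {2, 6, 9} → MIN(duration * plays)=347260
  metal: ids {1, 7, 8} → MIN(duration * plays)=1024488
  rap: ids {5} → MIN(duration * plays)=688324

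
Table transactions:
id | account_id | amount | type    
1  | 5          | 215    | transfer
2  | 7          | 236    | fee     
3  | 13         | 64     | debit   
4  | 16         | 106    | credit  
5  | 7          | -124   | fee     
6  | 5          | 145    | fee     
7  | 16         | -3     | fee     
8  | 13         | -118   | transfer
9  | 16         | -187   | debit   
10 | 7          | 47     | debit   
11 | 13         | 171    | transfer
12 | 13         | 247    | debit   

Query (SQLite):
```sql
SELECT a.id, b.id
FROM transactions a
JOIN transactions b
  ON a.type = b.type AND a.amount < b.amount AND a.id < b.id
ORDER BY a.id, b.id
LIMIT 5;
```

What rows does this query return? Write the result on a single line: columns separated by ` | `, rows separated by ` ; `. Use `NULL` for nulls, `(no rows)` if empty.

3 | 12 ; 5 | 6 ; 5 | 7 ; 8 | 11 ; 9 | 10

Pairs (a,b) with same type, a.amount < b.amount, a.id < b.id.
type groups: credit:{4} debit:{3,9,10,12} fee:{2,5,6,7} transfer:{1,8,11}
Ordered by (a.id, b.id); first 5.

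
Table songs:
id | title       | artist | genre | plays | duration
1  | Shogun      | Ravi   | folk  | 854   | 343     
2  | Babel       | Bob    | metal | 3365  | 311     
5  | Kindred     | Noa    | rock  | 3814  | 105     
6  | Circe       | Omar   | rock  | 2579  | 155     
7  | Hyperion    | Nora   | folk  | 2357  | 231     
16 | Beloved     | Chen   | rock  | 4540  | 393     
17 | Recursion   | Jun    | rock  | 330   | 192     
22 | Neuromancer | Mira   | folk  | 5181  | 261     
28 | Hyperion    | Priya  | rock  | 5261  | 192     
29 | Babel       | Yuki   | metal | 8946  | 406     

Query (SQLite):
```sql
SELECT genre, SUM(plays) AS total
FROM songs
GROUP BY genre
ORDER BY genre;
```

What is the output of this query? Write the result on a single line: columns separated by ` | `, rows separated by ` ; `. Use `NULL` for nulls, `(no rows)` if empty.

folk | 8392 ; metal | 12311 ; rock | 16524

Partition songs by genre; compute SUM(plays) within each group.
  folk: ids {1, 7, 22} → SUM(plays)=8392
  metal: ids {2, 29} → SUM(plays)=12311
  rock: ids {5, 6, 16, 17, 28} → SUM(plays)=16524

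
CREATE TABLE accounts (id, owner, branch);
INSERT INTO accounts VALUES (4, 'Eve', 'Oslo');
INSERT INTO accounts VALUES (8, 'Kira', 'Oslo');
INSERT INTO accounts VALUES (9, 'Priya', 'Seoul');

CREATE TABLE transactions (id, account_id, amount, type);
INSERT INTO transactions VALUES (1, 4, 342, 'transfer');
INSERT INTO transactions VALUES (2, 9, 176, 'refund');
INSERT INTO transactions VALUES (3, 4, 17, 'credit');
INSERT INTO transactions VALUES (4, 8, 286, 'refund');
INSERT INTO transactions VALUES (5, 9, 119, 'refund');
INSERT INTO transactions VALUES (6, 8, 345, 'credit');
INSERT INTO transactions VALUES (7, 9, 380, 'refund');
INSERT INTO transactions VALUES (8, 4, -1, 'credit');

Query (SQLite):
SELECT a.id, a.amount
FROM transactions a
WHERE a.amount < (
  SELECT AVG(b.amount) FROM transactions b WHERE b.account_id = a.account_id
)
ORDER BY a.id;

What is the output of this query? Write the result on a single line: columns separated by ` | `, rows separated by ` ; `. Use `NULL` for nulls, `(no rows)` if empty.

For each transactions row a, compute AVG(amount) over rows sharing a.account_id.
Keep row a if a.amount < that per-group AVG.
  account_id=4: AVG(amount) = 119.333333
  account_id=8: AVG(amount) = 315.5
  account_id=9: AVG(amount) = 225.0

2 | 176 ; 3 | 17 ; 4 | 286 ; 5 | 119 ; 8 | -1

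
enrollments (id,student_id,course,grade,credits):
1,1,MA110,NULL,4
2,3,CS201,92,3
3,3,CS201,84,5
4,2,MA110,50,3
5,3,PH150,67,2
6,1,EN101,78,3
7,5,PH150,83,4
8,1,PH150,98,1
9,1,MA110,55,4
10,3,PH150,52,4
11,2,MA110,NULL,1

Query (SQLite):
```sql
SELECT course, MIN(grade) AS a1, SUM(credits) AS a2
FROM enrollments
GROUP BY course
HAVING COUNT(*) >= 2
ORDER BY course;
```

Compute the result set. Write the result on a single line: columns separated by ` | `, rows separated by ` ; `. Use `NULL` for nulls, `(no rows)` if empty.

CS201 | 84 | 8 ; MA110 | 50 | 12 ; PH150 | 52 | 11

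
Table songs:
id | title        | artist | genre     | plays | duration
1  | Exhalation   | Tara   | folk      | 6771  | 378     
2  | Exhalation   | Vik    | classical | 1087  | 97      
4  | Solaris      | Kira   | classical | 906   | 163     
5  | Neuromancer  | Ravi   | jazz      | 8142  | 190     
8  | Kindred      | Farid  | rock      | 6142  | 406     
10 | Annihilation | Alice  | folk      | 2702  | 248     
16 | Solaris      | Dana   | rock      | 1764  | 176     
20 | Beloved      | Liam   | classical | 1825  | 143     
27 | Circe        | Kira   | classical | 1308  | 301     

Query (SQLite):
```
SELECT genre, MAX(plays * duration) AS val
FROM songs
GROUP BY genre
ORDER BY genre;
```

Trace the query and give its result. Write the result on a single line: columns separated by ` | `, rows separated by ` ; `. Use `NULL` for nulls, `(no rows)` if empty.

classical | 393708 ; folk | 2559438 ; jazz | 1546980 ; rock | 2493652

For each row compute plays * duration.
Group by genre; take MAX of the expression per group.
  classical: ids {2, 4, 20, 27} → MAX(plays * duration)=393708
  folk: ids {1, 10} → MAX(plays * duration)=2559438
  jazz: ids {5} → MAX(plays * duration)=1546980
  rock: ids {8, 16} → MAX(plays * duration)=2493652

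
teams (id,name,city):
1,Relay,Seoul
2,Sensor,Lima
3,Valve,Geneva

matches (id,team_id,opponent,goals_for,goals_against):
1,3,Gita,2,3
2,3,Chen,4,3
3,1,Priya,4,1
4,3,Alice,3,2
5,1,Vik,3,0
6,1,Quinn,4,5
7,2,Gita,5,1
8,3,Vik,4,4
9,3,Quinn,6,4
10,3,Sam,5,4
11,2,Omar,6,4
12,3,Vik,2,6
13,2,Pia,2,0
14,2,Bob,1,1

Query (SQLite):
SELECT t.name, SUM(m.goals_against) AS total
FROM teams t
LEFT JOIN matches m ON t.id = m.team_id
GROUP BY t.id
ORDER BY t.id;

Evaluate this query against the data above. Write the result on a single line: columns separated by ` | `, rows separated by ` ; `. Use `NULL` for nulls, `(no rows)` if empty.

Relay | 6 ; Sensor | 6 ; Valve | 26

LEFT JOIN keeps every teams row; unmatched ones get NULL for matches columns.
Group by teams.id and compute SUM(m.goals_against). SUM over an all-NULL group is NULL.
  1: ids {3, 5, 6} → SUM(m.goals_against)=6
  2: ids {7, 11, 13, 14} → SUM(m.goals_against)=6
  3: ids {1, 2, 4, 8, 9, 10, 12} → SUM(m.goals_against)=26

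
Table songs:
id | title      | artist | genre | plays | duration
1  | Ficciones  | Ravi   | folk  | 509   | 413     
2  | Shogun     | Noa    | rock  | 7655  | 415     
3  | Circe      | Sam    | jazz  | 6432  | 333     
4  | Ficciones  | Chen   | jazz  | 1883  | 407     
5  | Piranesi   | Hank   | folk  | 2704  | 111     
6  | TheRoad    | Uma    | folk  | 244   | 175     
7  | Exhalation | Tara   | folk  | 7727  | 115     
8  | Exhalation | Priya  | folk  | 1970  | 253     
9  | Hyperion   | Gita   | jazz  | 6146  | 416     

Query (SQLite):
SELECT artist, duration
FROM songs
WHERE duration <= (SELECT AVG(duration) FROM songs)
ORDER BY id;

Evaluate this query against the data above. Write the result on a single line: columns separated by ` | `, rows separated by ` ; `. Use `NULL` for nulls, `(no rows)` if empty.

Scalar subquery: AVG(duration) over all songs rows = 293.111111 (≈; comparison uses full precision).
Keep rows where duration <= that value.

Hank | 111 ; Uma | 175 ; Tara | 115 ; Priya | 253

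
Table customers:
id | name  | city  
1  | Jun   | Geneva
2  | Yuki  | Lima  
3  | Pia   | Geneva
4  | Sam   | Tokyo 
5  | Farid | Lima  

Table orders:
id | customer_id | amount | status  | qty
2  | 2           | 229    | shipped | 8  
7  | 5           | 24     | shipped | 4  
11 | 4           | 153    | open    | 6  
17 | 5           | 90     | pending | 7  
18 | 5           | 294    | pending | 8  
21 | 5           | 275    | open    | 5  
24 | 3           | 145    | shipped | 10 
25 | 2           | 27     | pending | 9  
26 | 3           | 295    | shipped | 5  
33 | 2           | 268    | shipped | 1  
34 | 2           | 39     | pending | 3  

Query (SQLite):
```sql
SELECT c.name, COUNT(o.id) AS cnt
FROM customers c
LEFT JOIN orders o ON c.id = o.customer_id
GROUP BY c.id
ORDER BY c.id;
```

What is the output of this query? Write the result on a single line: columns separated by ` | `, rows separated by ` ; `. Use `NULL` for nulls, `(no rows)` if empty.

Jun | 0 ; Yuki | 4 ; Pia | 2 ; Sam | 1 ; Farid | 4

LEFT JOIN keeps every customers row; unmatched ones get NULL for orders columns.
Group by customers.id and compute COUNT(o.id). COUNT(col) of an all-NULL group is 0.
  1: ids {—} → COUNT(o.id)=0
  2: ids {2, 25, 33, 34} → COUNT(o.id)=4
  3: ids {24, 26} → COUNT(o.id)=2
  4: ids {11} → COUNT(o.id)=1
  5: ids {7, 17, 18, 21} → COUNT(o.id)=4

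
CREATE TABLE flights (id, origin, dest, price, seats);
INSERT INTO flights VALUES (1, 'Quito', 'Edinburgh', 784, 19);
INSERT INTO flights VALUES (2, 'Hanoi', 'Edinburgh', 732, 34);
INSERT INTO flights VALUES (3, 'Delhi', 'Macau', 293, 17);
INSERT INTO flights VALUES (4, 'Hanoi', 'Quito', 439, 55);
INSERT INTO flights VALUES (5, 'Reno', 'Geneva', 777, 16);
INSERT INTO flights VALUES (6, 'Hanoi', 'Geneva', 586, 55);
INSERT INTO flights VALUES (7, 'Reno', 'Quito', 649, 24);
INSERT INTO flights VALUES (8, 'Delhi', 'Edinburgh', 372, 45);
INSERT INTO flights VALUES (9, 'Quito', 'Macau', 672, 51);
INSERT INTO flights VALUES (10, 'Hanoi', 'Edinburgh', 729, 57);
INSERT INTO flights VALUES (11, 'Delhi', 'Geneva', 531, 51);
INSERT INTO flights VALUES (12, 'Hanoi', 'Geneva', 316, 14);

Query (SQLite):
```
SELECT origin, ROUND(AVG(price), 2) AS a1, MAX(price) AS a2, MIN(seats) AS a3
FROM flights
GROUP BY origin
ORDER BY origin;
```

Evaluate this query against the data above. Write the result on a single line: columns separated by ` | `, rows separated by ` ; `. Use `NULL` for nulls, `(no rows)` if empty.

Delhi | 398.67 | 531 | 17 ; Hanoi | 560.4 | 732 | 14 ; Quito | 728 | 784 | 19 ; Reno | 713 | 777 | 16

Group flights by origin.
Per group compute: ROUND(AVG(price), 2), MAX(price), MIN(seats).
  Delhi: ids {3, 8, 11} → ROUND(AVG(price), 2)=398.67, MAX(price)=531, MIN(seats)=17
  Hanoi: ids {2, 4, 6, 10, 12} → ROUND(AVG(price), 2)=560.4, MAX(price)=732, MIN(seats)=14
  Quito: ids {1, 9} → ROUND(AVG(price), 2)=728, MAX(price)=784, MIN(seats)=19
  Reno: ids {5, 7} → ROUND(AVG(price), 2)=713, MAX(price)=777, MIN(seats)=16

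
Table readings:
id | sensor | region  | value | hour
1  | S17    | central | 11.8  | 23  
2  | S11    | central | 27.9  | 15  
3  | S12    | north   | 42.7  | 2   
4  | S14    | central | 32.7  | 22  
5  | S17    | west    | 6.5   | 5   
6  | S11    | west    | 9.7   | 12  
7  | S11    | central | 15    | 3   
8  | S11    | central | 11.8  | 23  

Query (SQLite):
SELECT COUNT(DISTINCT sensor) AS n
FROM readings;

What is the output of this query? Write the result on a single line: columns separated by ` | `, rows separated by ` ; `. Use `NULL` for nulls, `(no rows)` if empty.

Count distinct non-NULL sensor values.

4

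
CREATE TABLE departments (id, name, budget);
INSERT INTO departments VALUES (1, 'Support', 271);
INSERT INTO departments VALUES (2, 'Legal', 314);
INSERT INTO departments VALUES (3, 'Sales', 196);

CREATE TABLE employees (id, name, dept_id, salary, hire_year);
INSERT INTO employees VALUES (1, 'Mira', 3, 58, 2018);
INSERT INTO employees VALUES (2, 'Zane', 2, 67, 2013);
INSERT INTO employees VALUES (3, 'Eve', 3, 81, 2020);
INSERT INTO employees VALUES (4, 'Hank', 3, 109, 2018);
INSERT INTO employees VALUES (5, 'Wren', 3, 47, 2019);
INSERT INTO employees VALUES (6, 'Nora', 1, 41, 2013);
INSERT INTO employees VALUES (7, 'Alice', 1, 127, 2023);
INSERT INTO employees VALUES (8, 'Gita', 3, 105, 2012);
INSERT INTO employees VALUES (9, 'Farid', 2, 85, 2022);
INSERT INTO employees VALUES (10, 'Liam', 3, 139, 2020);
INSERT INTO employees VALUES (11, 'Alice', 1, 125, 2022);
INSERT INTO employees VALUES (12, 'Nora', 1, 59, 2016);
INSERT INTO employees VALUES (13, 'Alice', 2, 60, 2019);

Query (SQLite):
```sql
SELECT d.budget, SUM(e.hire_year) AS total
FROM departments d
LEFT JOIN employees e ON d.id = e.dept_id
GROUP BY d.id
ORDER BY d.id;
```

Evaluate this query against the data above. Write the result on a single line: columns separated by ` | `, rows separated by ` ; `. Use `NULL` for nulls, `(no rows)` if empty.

271 | 8074 ; 314 | 6054 ; 196 | 12107

LEFT JOIN keeps every departments row; unmatched ones get NULL for employees columns.
Group by departments.id and compute SUM(e.hire_year). SUM over an all-NULL group is NULL.
  1: ids {6, 7, 11, 12} → SUM(e.hire_year)=8074
  2: ids {2, 9, 13} → SUM(e.hire_year)=6054
  3: ids {1, 3, 4, 5, 8, 10} → SUM(e.hire_year)=12107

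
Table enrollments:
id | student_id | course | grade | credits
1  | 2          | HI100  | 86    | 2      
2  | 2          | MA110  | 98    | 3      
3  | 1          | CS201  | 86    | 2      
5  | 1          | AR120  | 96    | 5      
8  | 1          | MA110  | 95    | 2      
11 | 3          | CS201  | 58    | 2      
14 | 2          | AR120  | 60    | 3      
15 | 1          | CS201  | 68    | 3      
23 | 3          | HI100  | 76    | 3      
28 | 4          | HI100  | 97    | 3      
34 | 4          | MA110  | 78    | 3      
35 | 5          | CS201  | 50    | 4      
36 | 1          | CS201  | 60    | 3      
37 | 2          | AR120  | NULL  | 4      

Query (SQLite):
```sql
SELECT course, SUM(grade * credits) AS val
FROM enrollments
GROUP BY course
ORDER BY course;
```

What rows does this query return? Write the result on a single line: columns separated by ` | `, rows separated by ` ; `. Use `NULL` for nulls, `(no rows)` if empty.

AR120 | 660 ; CS201 | 872 ; HI100 | 691 ; MA110 | 718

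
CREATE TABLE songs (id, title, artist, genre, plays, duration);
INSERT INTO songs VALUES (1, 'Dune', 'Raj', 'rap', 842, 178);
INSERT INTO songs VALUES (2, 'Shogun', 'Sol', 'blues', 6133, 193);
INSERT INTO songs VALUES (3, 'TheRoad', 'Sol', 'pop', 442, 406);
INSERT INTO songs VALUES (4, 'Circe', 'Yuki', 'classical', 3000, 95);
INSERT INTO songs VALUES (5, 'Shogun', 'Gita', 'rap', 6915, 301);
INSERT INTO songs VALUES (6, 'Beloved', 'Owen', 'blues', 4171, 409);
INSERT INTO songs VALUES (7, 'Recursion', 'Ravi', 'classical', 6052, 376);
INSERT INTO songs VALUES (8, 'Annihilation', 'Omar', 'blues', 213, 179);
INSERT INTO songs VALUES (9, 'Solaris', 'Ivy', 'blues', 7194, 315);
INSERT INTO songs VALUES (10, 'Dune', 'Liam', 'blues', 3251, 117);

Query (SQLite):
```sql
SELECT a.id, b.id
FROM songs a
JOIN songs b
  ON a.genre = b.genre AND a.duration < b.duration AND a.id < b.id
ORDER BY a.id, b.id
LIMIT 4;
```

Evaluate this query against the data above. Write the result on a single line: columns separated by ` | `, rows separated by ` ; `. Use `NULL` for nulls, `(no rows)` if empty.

Pairs (a,b) with same genre, a.duration < b.duration, a.id < b.id.
genre groups: blues:{2,6,8,9,10} classical:{4,7} pop:{3} rap:{1,5}
Ordered by (a.id, b.id); first 4.

1 | 5 ; 2 | 6 ; 2 | 9 ; 4 | 7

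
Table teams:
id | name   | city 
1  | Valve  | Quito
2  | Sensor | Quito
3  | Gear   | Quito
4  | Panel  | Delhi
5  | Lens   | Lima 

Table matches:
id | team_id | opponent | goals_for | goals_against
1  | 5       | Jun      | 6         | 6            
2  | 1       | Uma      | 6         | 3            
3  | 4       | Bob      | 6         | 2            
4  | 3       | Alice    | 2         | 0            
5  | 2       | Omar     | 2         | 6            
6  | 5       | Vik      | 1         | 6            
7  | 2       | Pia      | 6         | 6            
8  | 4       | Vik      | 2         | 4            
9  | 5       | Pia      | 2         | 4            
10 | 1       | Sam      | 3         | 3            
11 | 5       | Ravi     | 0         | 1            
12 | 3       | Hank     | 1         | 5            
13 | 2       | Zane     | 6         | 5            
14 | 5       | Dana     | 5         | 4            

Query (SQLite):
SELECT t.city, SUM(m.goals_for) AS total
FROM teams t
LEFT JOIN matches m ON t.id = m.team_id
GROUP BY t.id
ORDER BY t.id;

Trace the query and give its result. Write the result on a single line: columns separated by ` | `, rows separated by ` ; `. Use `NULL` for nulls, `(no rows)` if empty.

LEFT JOIN keeps every teams row; unmatched ones get NULL for matches columns.
Group by teams.id and compute SUM(m.goals_for). SUM over an all-NULL group is NULL.
  1: ids {2, 10} → SUM(m.goals_for)=9
  2: ids {5, 7, 13} → SUM(m.goals_for)=14
  3: ids {4, 12} → SUM(m.goals_for)=3
  4: ids {3, 8} → SUM(m.goals_for)=8
  5: ids {1, 6, 9, 11, 14} → SUM(m.goals_for)=14

Quito | 9 ; Quito | 14 ; Quito | 3 ; Delhi | 8 ; Lima | 14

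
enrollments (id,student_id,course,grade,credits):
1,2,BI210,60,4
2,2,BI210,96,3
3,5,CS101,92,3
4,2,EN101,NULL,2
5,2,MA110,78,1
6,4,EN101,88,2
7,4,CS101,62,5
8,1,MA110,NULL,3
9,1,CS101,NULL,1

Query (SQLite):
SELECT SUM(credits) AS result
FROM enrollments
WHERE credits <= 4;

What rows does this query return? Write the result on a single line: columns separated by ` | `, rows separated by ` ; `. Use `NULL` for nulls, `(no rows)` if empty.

Rows where credits <= 4 → credits values: [4, 3, 3, 2, 1, 2, 3, 1].
SUM of non-NULL values = 19.

19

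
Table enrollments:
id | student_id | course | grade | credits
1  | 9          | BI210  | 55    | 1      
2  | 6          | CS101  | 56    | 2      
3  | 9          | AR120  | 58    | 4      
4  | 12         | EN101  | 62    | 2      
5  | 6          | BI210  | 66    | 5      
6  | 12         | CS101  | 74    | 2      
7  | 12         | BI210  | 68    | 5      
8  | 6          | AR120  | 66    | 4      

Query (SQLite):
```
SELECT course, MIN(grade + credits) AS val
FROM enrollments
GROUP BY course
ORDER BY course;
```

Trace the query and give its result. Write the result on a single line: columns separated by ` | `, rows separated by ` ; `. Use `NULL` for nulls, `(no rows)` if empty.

AR120 | 62 ; BI210 | 56 ; CS101 | 58 ; EN101 | 64

For each row compute grade + credits.
Group by course; take MIN of the expression per group.
  AR120: ids {3, 8} → MIN(grade + credits)=62
  BI210: ids {1, 5, 7} → MIN(grade + credits)=56
  CS101: ids {2, 6} → MIN(grade + credits)=58
  EN101: ids {4} → MIN(grade + credits)=64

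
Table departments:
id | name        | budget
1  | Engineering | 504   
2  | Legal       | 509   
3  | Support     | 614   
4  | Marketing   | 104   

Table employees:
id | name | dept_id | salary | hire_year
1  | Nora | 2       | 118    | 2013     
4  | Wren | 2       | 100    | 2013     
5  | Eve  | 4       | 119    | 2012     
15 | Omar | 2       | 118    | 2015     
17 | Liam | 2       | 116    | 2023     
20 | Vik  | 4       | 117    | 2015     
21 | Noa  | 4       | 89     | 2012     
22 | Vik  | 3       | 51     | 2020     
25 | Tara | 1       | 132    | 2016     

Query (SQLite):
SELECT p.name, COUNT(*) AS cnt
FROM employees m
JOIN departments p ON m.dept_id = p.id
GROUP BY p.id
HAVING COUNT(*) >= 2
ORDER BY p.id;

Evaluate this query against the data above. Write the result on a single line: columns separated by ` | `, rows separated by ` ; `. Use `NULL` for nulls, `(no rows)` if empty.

Legal | 4 ; Marketing | 3

Join each employees row to its departments via dept_id.
Group joined rows by departments.id; compute COUNT(*) per group.
HAVING: keep groups with count ≥ 2.
  1: ids {25} → COUNT(*)=1
  2: ids {1, 4, 15, 17} → COUNT(*)=4
  3: ids {22} → COUNT(*)=1
  4: ids {5, 20, 21} → COUNT(*)=3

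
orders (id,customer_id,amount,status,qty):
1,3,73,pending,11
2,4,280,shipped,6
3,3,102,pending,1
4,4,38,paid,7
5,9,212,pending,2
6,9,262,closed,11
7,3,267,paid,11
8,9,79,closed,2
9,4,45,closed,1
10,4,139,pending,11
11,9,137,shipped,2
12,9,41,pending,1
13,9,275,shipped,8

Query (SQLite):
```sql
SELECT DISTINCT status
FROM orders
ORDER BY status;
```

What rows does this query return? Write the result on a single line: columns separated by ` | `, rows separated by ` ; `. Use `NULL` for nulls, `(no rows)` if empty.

closed ; paid ; pending ; shipped

Collect distinct status values from orders.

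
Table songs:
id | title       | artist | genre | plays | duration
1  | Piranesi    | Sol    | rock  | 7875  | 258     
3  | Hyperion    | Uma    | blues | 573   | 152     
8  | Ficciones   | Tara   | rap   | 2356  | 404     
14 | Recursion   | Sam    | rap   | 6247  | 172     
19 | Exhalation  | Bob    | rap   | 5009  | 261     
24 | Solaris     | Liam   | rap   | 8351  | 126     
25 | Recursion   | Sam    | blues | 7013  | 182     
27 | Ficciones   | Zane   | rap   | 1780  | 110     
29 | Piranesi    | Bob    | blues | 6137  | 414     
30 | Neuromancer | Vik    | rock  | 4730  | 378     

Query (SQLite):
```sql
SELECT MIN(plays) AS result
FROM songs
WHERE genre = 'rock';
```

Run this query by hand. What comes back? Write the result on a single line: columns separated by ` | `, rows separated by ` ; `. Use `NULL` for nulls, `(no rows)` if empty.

Rows where genre='rock' → plays values: [7875, 4730].
MIN of non-NULL values = 4730.

4730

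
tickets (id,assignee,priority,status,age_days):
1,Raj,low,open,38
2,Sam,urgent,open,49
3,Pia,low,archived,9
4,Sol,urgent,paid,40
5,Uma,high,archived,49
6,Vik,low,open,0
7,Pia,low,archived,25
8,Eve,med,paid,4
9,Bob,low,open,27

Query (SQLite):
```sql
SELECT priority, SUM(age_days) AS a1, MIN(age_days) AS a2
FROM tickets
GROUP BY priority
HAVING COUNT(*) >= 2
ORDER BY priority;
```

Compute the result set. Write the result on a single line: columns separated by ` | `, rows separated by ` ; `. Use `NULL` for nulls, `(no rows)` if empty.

Group tickets by priority.
Per group compute: SUM(age_days), MIN(age_days).
HAVING: drop groups with fewer than 2 rows.
  high: ids {5} → SUM(age_days)=49, MIN(age_days)=49
  low: ids {1, 3, 6, 7, 9} → SUM(age_days)=99, MIN(age_days)=0
  med: ids {8} → SUM(age_days)=4, MIN(age_days)=4
  urgent: ids {2, 4} → SUM(age_days)=89, MIN(age_days)=40

low | 99 | 0 ; urgent | 89 | 40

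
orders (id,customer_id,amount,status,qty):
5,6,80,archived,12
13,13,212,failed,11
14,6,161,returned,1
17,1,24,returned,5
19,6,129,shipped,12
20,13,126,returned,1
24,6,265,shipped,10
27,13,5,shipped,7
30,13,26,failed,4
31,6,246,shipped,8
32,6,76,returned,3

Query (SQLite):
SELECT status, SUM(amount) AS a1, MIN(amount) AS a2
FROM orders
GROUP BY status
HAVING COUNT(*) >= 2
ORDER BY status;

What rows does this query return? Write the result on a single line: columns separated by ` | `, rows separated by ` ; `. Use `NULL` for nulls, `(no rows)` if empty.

failed | 238 | 26 ; returned | 387 | 24 ; shipped | 645 | 5

Group orders by status.
Per group compute: SUM(amount), MIN(amount).
HAVING: drop groups with fewer than 2 rows.
  archived: ids {5} → SUM(amount)=80, MIN(amount)=80
  failed: ids {13, 30} → SUM(amount)=238, MIN(amount)=26
  returned: ids {14, 17, 20, 32} → SUM(amount)=387, MIN(amount)=24
  shipped: ids {19, 24, 27, 31} → SUM(amount)=645, MIN(amount)=5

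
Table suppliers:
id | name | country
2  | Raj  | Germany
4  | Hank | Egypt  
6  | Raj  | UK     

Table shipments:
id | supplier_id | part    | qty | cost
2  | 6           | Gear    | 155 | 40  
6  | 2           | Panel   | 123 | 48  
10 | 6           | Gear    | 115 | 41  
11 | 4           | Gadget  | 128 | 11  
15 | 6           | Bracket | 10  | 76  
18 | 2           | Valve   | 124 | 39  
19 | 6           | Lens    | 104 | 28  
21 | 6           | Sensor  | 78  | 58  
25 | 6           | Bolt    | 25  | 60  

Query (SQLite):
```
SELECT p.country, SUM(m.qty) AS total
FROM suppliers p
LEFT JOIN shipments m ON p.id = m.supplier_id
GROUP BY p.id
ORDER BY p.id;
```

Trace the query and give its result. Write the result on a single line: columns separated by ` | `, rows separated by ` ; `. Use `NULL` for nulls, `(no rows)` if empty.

Germany | 247 ; Egypt | 128 ; UK | 487

LEFT JOIN keeps every suppliers row; unmatched ones get NULL for shipments columns.
Group by suppliers.id and compute SUM(m.qty). SUM over an all-NULL group is NULL.
  2: ids {6, 18} → SUM(m.qty)=247
  4: ids {11} → SUM(m.qty)=128
  6: ids {2, 10, 15, 19, 21, 25} → SUM(m.qty)=487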